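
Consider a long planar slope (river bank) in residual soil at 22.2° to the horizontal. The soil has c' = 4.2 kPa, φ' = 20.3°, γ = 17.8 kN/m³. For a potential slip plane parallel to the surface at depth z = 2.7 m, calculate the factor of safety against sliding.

For an infinite slope with a slip plane parallel to the surface (no pore pressure): FS = [c' + γz cos²β tanφ'] / [γz sinβ cosβ].
γz = 17.8·2.7 = 48.06 kN/m²
Numerator = 4.2 + 48.06·cos²22.2°·tan20.3° = 4.2 + 48.06·0.8572·0.3699 = 19.440 kPa
Denominator = 48.06·sin22.2°·cos22.2° = 48.06·0.3778·0.9259 = 16.813 kPa
FS = 19.440 / 16.813 = 1.156

FS = 1.16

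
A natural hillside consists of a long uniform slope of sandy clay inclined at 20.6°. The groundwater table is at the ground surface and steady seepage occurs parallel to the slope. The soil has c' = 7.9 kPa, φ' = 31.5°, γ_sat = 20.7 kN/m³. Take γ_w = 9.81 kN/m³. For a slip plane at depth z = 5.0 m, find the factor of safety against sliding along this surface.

With seepage parallel to the slope and the water table at the surface, the effective normal stress on the slip plane uses the buoyant unit weight γ' = γ_sat − γ_w while the driving shear stress uses γ_sat:
FS = [c' + γ' z cos²β tanφ'] / [γ_sat z sinβ cosβ]
γ' = 20.7 − 9.81 = 10.89 kN/m³
Numerator = 7.9 + 10.89·5.0·cos²20.6°·tan31.5° = 7.9 + 10.89·5.0·0.8762·0.6128 = 37.136 kPa
Denominator = 20.7·5.0·sin20.6°·cos20.6° = 20.7·5.0·0.3518·0.9361 = 34.087 kPa
FS = 37.136 / 34.087 = 1.089

FS = 1.09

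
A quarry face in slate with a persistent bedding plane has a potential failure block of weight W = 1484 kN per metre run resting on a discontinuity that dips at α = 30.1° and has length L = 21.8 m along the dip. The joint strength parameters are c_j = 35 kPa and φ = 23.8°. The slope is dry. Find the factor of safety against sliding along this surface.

FS = 1.79

Resolving the block weight along and normal to the plane and applying the Mohr–Coulomb strength on the joint:
N' = W cosα = 1484·cos30.1° = 1283.9 kN/m
Driving force T = W sinα = 1484·sin30.1° = 744.2 kN/m
Resisting force R = c_j·L + N'·tanφ = 35·21.8 + 1283.9·tan23.8° = 763.0 + 566.3 = 1329.3 kN/m
FS = R / T = 1329.3 / 744.2 = 1.786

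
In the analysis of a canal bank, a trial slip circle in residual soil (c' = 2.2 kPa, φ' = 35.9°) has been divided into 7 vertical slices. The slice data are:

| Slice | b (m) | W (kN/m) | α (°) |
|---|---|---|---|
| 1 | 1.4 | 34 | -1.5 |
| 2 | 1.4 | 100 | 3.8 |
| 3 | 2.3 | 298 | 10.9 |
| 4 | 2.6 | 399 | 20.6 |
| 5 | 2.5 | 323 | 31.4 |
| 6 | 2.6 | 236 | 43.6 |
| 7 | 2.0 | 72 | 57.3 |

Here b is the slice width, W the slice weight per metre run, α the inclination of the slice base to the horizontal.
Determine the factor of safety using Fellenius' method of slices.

FS = 1.63

Ordinary method of slices: FS = Σ[c'·Δl_i + (W_i cosα_i)·tanφ'] / Σ W_i sinα_i, with Δl_i = b_i / cosα_i.
Slice 1: Δl = 1.4/cos(-1.5°) = 1.400 m; N'_1 = 34·cos(-1.5°) = 34.0; c'Δl = 3.08; W sinα = -0.9
Slice 2: Δl = 1.4/cos3.8° = 1.403 m; N'_2 = 100·cos3.8° = 99.8; c'Δl = 3.09; W sinα = 6.6
Slice 3: Δl = 2.3/cos10.9° = 2.342 m; N'_3 = 298·cos10.9° = 292.6; c'Δl = 5.15; W sinα = 56.4
Slice 4: Δl = 2.6/cos20.6° = 2.778 m; N'_4 = 399·cos20.6° = 373.5; c'Δl = 6.11; W sinα = 140.4
Slice 5: Δl = 2.5/cos31.4° = 2.929 m; N'_5 = 323·cos31.4° = 275.7; c'Δl = 6.44; W sinα = 168.3
Slice 6: Δl = 2.6/cos43.6° = 3.590 m; N'_6 = 236·cos43.6° = 170.9; c'Δl = 7.90; W sinα = 162.8
Slice 7: Δl = 2.0/cos57.3° = 3.702 m; N'_7 = 72·cos57.3° = 38.9; c'Δl = 8.14; W sinα = 60.6
Σc'Δl = 39.9 kN/m; ΣN' = 1285.4 kN/m; ΣW sinα = 594.1 kN/m
Resisting = 39.9 + 1285.4·tan35.9° = 39.9 + 930.5 = 970.4 kN/m
FS = 970.4 / 594.1 = 1.633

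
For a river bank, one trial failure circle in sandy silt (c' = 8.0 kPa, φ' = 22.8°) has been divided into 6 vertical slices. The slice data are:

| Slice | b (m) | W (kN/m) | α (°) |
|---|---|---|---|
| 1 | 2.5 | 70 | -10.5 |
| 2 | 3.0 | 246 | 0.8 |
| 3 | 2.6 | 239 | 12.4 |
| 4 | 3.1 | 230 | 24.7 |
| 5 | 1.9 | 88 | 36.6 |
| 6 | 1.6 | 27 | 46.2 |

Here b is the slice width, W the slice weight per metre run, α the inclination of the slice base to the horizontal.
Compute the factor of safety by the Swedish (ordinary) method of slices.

FS = 2.31

Ordinary method of slices: FS = Σ[c'·Δl_i + (W_i cosα_i)·tanφ'] / Σ W_i sinα_i, with Δl_i = b_i / cosα_i.
Slice 1: Δl = 2.5/cos(-10.5°) = 2.543 m; N'_1 = 70·cos(-10.5°) = 68.8; c'Δl = 20.34; W sinα = -12.8
Slice 2: Δl = 3.0/cos0.8° = 3.000 m; N'_2 = 246·cos0.8° = 246.0; c'Δl = 24.00; W sinα = 3.4
Slice 3: Δl = 2.6/cos12.4° = 2.662 m; N'_3 = 239·cos12.4° = 233.4; c'Δl = 21.30; W sinα = 51.3
Slice 4: Δl = 3.1/cos24.7° = 3.412 m; N'_4 = 230·cos24.7° = 209.0; c'Δl = 27.30; W sinα = 96.1
Slice 5: Δl = 1.9/cos36.6° = 2.367 m; N'_5 = 88·cos36.6° = 70.6; c'Δl = 18.93; W sinα = 52.5
Slice 6: Δl = 1.6/cos46.2° = 2.312 m; N'_6 = 27·cos46.2° = 18.7; c'Δl = 18.49; W sinα = 19.5
Σc'Δl = 130.4 kN/m; ΣN' = 846.5 kN/m; ΣW sinα = 210.1 kN/m
Resisting = 130.4 + 846.5·tan22.8° = 130.4 + 355.8 = 486.2 kN/m
FS = 486.2 / 210.1 = 2.315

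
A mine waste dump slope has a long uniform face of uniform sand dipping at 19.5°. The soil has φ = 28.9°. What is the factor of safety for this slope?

FS = 1.56

For a dry cohesionless infinite slope the factor of safety is FS = tanφ / tanβ.
FS = tan28.9° / tan19.5° = 0.5520 / 0.3541 = 1.559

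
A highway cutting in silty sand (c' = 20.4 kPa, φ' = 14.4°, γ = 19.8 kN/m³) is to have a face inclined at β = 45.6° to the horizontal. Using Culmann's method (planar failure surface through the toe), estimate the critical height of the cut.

Culmann's analysis gives the critical failure plane at α_cr = (β + φ')/2 = (45.6 + 14.4)/2 = 30.0°, and the critical height
H_c = (4c'/γ) · sinβ cosφ' / [1 − cos(β − φ')]
    = (4·20.4/19.8) · sin45.6°·cos14.4° / [1 − cos(31.2°)]
    = 4.121 · 0.7145·0.9686 / [1 − 0.8554]
    = 4.121 · 0.6920 / 0.1446
    = 19.72 m

H_c = 19.72 m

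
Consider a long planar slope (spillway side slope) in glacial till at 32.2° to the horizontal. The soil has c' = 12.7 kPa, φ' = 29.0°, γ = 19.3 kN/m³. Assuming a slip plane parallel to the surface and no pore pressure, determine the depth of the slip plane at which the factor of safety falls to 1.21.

z = 4.43 m

Setting FS = 1.21 in FS = [c' + γz cos²β tanφ'] / [γz sinβ cosβ] and solving for z:
z = c' / [γ cosβ (FS·sinβ − cosβ·tanφ')]
  = 12.7 / [19.3·cos32.2°·(1.21·sin32.2° − cos32.2°·tan29.0°)]
  = 12.7 / [19.3·0.8462·(1.21·0.5329 − 0.8462·0.5543)]
  = 12.7 / 2.8699 = 4.425 m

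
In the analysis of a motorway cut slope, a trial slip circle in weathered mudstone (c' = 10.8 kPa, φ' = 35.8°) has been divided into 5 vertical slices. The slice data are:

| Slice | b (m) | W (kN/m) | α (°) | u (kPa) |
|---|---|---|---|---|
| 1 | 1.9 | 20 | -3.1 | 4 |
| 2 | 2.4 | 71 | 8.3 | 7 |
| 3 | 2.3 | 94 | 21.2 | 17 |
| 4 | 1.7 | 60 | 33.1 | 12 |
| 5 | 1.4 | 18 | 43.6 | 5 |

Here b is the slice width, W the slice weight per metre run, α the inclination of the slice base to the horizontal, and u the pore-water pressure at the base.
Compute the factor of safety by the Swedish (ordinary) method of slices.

FS = 2.46

Ordinary method of slices: FS = Σ[c'·Δl_i + (W_i cosα_i − u_i·Δl_i)·tanφ'] / Σ W_i sinα_i, with Δl_i = b_i / cosα_i.
Slice 1: Δl = 1.9/cos(-3.1°) = 1.903 m; N'_1 = 20·cos(-3.1°) − 4·1.903 = 12.4; c'Δl = 20.55; W sinα = -1.1
Slice 2: Δl = 2.4/cos8.3° = 2.425 m; N'_2 = 71·cos8.3° − 7·2.425 = 53.3; c'Δl = 26.19; W sinα = 10.2
Slice 3: Δl = 2.3/cos21.2° = 2.467 m; N'_3 = 94·cos21.2° − 17·2.467 = 45.7; c'Δl = 26.64; W sinα = 34.0
Slice 4: Δl = 1.7/cos33.1° = 2.029 m; N'_4 = 60·cos33.1° − 12·2.029 = 25.9; c'Δl = 21.92; W sinα = 32.8
Slice 5: Δl = 1.4/cos43.6° = 1.933 m; N'_5 = 18·cos43.6° − 5·1.933 = 3.4; c'Δl = 20.88; W sinα = 12.4
Σc'Δl = 116.2 kN/m; ΣN' = 140.6 kN/m; ΣW sinα = 88.3 kN/m
Resisting = 116.2 + 140.6·tan35.8° = 116.2 + 101.4 = 217.6 kN/m
FS = 217.6 / 88.3 = 2.463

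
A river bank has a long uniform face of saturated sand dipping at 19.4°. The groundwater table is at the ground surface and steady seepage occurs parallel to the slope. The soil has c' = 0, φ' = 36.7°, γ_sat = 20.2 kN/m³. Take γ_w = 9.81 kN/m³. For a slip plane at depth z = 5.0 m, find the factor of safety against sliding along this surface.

With seepage parallel to the slope and the water table at the surface, the effective normal stress on the slip plane uses the buoyant unit weight γ' = γ_sat − γ_w while the driving shear stress uses γ_sat:
FS = [c' + γ' z cos²β tanφ'] / [γ_sat z sinβ cosβ]
(For c' = 0 this reduces to FS = (γ'/γ_sat)·tanφ'/tanβ.)
γ' = 20.2 − 9.81 = 10.39 kN/m³
Numerator = 0.0 + 10.39·5.0·cos²19.4°·tan36.7° = 0.0 + 10.39·5.0·0.8897·0.7454 = 34.450 kPa
Denominator = 20.2·5.0·sin19.4°·cos19.4° = 20.2·5.0·0.3322·0.9432 = 31.643 kPa
FS = 34.450 / 31.643 = 1.089

FS = 1.09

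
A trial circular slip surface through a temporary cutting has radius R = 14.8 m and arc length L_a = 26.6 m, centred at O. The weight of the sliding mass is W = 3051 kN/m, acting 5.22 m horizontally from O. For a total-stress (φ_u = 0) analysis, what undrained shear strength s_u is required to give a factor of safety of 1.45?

FS = s_u·L_a·R / (W·d), so s_u = FS·W·d / (L_a·R).
s_u = 1.45·3051·5.22 / (26.60·14.8) = 23093.0 / 393.68 = 58.66 kPa

s_u = 58.7 kPa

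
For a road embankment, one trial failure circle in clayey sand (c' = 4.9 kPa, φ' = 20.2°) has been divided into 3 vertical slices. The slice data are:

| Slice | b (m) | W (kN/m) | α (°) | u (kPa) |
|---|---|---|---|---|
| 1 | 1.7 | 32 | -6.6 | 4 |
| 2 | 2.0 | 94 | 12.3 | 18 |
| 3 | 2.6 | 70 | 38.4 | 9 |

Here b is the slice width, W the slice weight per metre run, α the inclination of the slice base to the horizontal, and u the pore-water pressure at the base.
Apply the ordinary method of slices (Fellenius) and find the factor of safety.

Ordinary method of slices: FS = Σ[c'·Δl_i + (W_i cosα_i − u_i·Δl_i)·tanφ'] / Σ W_i sinα_i, with Δl_i = b_i / cosα_i.
Slice 1: Δl = 1.7/cos(-6.6°) = 1.711 m; N'_1 = 32·cos(-6.6°) − 4·1.711 = 24.9; c'Δl = 8.39; W sinα = -3.7
Slice 2: Δl = 2.0/cos12.3° = 2.047 m; N'_2 = 94·cos12.3° − 18·2.047 = 55.0; c'Δl = 10.03; W sinα = 20.0
Slice 3: Δl = 2.6/cos38.4° = 3.318 m; N'_3 = 70·cos38.4° − 9·3.318 = 25.0; c'Δl = 16.26; W sinα = 43.5
Σc'Δl = 34.7 kN/m; ΣN' = 104.9 kN/m; ΣW sinα = 59.8 kN/m
Resisting = 34.7 + 104.9·tan20.2° = 34.7 + 38.6 = 73.3 kN/m
FS = 73.3 / 59.8 = 1.225

FS = 1.22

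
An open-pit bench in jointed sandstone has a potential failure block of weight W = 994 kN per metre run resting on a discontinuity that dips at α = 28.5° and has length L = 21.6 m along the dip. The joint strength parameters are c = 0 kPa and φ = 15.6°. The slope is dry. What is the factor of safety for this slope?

Resolving the block weight along and normal to the plane and applying the Mohr–Coulomb strength on the joint:
N' = W cosα = 994·cos28.5° = 873.5 kN/m
Driving force T = W sinα = 994·sin28.5° = 474.3 kN/m
Resisting force R = c·L + N'·tanφ = 0·21.6 + 873.5·tan15.6° = 0.0 + 243.9 = 243.9 kN/m
FS = R / T = 243.9 / 474.3 = 0.514

FS = 0.51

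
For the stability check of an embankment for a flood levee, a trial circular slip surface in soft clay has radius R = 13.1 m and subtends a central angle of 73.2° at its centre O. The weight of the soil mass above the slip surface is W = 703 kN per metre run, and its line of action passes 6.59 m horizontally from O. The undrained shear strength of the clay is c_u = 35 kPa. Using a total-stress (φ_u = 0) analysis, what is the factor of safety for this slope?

FS = 1.66

Taking moments about the centre O, the resisting moment is provided by the undrained shear strength acting along the arc:
Arc length L_a = R·θ = 13.1·(73.2°·π/180) = 13.1·1.2776 = 16.74 m
M_R = c_u·L_a·R = 35·16.74·13.1 = 7673.6 kN·m/m
M_D = W·d = 703·6.59 = 4632.8 kN·m/m
FS = M_R / M_D = 7673.6 / 4632.8 = 1.656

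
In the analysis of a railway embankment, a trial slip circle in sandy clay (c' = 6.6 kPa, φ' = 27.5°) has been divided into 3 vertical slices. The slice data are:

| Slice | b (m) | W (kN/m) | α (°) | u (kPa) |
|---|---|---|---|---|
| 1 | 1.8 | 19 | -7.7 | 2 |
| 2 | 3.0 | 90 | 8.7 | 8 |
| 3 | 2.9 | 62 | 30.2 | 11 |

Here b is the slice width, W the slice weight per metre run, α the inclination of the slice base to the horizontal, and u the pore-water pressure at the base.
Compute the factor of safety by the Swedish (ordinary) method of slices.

Ordinary method of slices: FS = Σ[c'·Δl_i + (W_i cosα_i − u_i·Δl_i)·tanφ'] / Σ W_i sinα_i, with Δl_i = b_i / cosα_i.
Slice 1: Δl = 1.8/cos(-7.7°) = 1.816 m; N'_1 = 19·cos(-7.7°) − 2·1.816 = 15.2; c'Δl = 11.99; W sinα = -2.5
Slice 2: Δl = 3.0/cos8.7° = 3.035 m; N'_2 = 90·cos8.7° − 8·3.035 = 64.7; c'Δl = 20.03; W sinα = 13.6
Slice 3: Δl = 2.9/cos30.2° = 3.355 m; N'_3 = 62·cos30.2° − 11·3.355 = 16.7; c'Δl = 22.15; W sinα = 31.2
Σc'Δl = 54.2 kN/m; ΣN' = 96.6 kN/m; ΣW sinα = 42.3 kN/m
Resisting = 54.2 + 96.6·tan27.5° = 54.2 + 50.3 = 104.4 kN/m
FS = 104.4 / 42.3 = 2.471

FS = 2.47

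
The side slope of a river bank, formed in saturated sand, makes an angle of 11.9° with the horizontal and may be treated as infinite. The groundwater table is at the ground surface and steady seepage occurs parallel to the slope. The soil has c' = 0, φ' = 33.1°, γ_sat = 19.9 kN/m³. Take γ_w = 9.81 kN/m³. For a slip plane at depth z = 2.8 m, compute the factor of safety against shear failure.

With seepage parallel to the slope and the water table at the surface, the effective normal stress on the slip plane uses the buoyant unit weight γ' = γ_sat − γ_w while the driving shear stress uses γ_sat:
FS = [c' + γ' z cos²β tanφ'] / [γ_sat z sinβ cosβ]
(For c' = 0 this reduces to FS = (γ'/γ_sat)·tanφ'/tanβ.)
γ' = 19.9 − 9.81 = 10.09 kN/m³
Numerator = 0.0 + 10.09·2.8·cos²11.9°·tan33.1° = 0.0 + 10.09·2.8·0.9575·0.6519 = 17.634 kPa
Denominator = 19.9·2.8·sin11.9°·cos11.9° = 19.9·2.8·0.2062·0.9785 = 11.243 kPa
FS = 17.634 / 11.243 = 1.568

FS = 1.57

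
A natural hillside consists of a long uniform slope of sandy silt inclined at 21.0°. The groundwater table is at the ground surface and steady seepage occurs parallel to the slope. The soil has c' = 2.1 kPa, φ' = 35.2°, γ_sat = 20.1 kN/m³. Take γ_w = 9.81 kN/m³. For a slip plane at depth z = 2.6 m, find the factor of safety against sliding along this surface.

With seepage parallel to the slope and the water table at the surface, the effective normal stress on the slip plane uses the buoyant unit weight γ' = γ_sat − γ_w while the driving shear stress uses γ_sat:
FS = [c' + γ' z cos²β tanφ'] / [γ_sat z sinβ cosβ]
γ' = 20.1 − 9.81 = 10.29 kN/m³
Numerator = 2.1 + 10.29·2.6·cos²21.0°·tan35.2° = 2.1 + 10.29·2.6·0.8716·0.7054 = 18.549 kPa
Denominator = 20.1·2.6·sin21.0°·cos21.0° = 20.1·2.6·0.3584·0.9336 = 17.484 kPa
FS = 18.549 / 17.484 = 1.061

FS = 1.06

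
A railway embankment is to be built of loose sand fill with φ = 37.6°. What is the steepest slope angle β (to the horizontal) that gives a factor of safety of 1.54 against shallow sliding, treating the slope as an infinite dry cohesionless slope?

For an infinite dry cohesionless slope FS = tanφ/tanβ, so tanβ = tanφ / FS.
tanβ = tan37.6° / 1.54 = 0.7701 / 1.54 = 0.5001
β = arctan(0.5001) = 26.57°

β = 26.6°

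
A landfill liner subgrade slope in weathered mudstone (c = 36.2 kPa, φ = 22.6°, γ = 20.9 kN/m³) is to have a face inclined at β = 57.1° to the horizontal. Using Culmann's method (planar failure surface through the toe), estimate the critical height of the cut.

Culmann's analysis gives the critical failure plane at α_cr = (β + φ)/2 = (57.1 + 22.6)/2 = 39.9°, and the critical height
H_c = (4c/γ) · sinβ cosφ / [1 − cos(β − φ)]
    = (4·36.2/20.9) · sin57.1°·cos22.6° / [1 − cos(34.5°)]
    = 6.928 · 0.8396·0.9232 / [1 − 0.8241]
    = 6.928 · 0.7751 / 0.1759
    = 30.54 m

H_c = 30.54 m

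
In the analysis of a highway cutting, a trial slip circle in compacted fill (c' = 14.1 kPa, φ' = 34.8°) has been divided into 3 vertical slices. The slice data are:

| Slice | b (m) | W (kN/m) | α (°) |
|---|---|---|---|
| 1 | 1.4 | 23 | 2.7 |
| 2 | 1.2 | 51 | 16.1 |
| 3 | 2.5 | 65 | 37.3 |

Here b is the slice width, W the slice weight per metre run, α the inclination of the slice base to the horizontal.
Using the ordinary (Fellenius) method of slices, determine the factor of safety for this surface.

FS = 3.07

Ordinary method of slices: FS = Σ[c'·Δl_i + (W_i cosα_i)·tanφ'] / Σ W_i sinα_i, with Δl_i = b_i / cosα_i.
Slice 1: Δl = 1.4/cos2.7° = 1.402 m; N'_1 = 23·cos2.7° = 23.0; c'Δl = 19.76; W sinα = 1.1
Slice 2: Δl = 1.2/cos16.1° = 1.249 m; N'_2 = 51·cos16.1° = 49.0; c'Δl = 17.61; W sinα = 14.1
Slice 3: Δl = 2.5/cos37.3° = 3.143 m; N'_3 = 65·cos37.3° = 51.7; c'Δl = 44.31; W sinα = 39.4
Σc'Δl = 81.7 kN/m; ΣN' = 123.7 kN/m; ΣW sinα = 54.6 kN/m
Resisting = 81.7 + 123.7·tan34.8° = 81.7 + 86.0 = 167.6 kN/m
FS = 167.6 / 54.6 = 3.070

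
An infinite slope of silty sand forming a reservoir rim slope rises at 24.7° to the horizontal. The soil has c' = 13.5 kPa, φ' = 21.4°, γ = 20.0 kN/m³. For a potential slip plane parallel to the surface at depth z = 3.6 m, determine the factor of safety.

FS = 1.35

For an infinite slope with a slip plane parallel to the surface (no pore pressure): FS = [c' + γz cos²β tanφ'] / [γz sinβ cosβ].
γz = 20.0·3.6 = 72.00 kN/m²
Numerator = 13.5 + 72.00·cos²24.7°·tan21.4° = 13.5 + 72.00·0.8254·0.3919 = 36.790 kPa
Denominator = 72.00·sin24.7°·cos24.7° = 72.00·0.4179·0.9085 = 27.334 kPa
FS = 36.790 / 27.334 = 1.346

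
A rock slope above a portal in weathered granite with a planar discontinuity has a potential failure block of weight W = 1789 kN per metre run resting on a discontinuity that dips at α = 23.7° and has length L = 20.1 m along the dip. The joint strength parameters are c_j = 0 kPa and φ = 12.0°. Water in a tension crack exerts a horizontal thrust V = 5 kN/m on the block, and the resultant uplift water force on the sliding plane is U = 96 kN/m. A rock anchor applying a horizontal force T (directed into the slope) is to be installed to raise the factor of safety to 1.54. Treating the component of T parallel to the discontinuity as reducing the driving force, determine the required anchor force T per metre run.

Resolving forces along and normal to the sliding plane, with the horizontal anchor force T adding T·sinα to the effective normal force and T·cosα acting up the plane against the driving force:
FS = [c_jL + (W cosα − U − V sinα + T sinα) tanφ] / [W sinα + V cosα − T cosα]
Without the anchor: N' = 1540.1 kN/m, driving T_d = 723.7 kN/m, resisting R = 0·20.1 + 1540.1·tan12.0° = 327.4 kN/m, FS = 0.45.
Setting FS = 1.54 and solving for T:
1.54·(723.7 − T cos23.7°) = 327.4 + T sin23.7°·tan12.0°
T·(sin23.7°·tan12.0° + 1.54·cos23.7°) = 1.54·723.7 − 327.4
T·(0.4019·0.2126 + 1.54·0.9157) = 1114.4 − 327.4 = 787.1
T·1.4956 = 787.1
T = 526.3 kN/m

T = 526 kN/m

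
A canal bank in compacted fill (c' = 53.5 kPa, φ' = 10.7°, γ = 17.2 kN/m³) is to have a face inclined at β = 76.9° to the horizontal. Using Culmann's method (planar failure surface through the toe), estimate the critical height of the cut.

H_c = 19.96 m

Culmann's analysis gives the critical failure plane at α_cr = (β + φ')/2 = (76.9 + 10.7)/2 = 43.8°, and the critical height
H_c = (4c'/γ) · sinβ cosφ' / [1 − cos(β − φ')]
    = (4·53.5/17.2) · sin76.9°·cos10.7° / [1 − cos(66.2°)]
    = 12.442 · 0.9740·0.9826 / [1 − 0.4035]
    = 12.442 · 0.9570 / 0.5965
    = 19.96 m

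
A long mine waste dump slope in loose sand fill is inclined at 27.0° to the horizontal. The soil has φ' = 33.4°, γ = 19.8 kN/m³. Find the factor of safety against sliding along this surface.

For a dry cohesionless infinite slope the factor of safety is FS = tanφ' / tanβ.
FS = tan33.4° / tan27.0° = 0.6594 / 0.5095 = 1.294

FS = 1.29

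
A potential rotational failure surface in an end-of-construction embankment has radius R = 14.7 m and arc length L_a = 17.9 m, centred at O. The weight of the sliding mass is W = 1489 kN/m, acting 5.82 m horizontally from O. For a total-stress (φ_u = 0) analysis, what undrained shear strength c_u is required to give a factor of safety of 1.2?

FS = c_u·L_a·R / (W·d), so c_u = FS·W·d / (L_a·R).
c_u = 1.2·1489·5.82 / (17.90·14.7) = 10399.2 / 263.13 = 39.52 kPa

c_u = 39.5 kPa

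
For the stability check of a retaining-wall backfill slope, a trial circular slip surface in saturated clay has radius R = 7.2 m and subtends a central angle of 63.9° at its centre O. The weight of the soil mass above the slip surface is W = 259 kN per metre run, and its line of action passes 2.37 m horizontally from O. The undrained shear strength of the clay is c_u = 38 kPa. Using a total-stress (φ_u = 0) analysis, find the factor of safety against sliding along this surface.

Taking moments about the centre O, the resisting moment is provided by the undrained shear strength acting along the arc:
Arc length L_a = R·θ = 7.2·(63.9°·π/180) = 7.2·1.1153 = 8.03 m
M_R = c_u·L_a·R = 38·8.03·7.2 = 2197.0 kN·m/m
M_D = W·d = 259·2.37 = 613.8 kN·m/m
FS = M_R / M_D = 2197.0 / 613.8 = 3.579

FS = 3.58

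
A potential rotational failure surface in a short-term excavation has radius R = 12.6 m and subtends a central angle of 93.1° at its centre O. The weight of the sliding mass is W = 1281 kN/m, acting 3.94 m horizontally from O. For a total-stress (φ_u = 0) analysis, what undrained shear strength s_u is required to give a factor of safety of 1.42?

s_u = 27.8 kPa

FS = s_u·L_a·R / (W·d), so s_u = FS·W·d / (L_a·R).
Arc length L_a = R·θ = 12.6·(93.1°·π/180) = 12.6·1.6249 = 20.47 m
s_u = 1.42·1281·3.94 / (20.47·12.6) = 7166.9 / 257.97 = 27.78 kPa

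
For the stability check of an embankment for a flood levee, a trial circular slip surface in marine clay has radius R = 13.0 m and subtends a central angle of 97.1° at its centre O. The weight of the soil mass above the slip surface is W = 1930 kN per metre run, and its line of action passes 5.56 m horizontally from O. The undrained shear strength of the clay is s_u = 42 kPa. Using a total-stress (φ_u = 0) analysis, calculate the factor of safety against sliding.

Taking moments about the centre O, the resisting moment is provided by the undrained shear strength acting along the arc:
Arc length L_a = R·θ = 13.0·(97.1°·π/180) = 13.0·1.6947 = 22.03 m
M_R = s_u·L_a·R = 42·22.03·13.0 = 12029.1 kN·m/m
M_D = W·d = 1930·5.56 = 10730.8 kN·m/m
FS = M_R / M_D = 12029.1 / 10730.8 = 1.121

FS = 1.12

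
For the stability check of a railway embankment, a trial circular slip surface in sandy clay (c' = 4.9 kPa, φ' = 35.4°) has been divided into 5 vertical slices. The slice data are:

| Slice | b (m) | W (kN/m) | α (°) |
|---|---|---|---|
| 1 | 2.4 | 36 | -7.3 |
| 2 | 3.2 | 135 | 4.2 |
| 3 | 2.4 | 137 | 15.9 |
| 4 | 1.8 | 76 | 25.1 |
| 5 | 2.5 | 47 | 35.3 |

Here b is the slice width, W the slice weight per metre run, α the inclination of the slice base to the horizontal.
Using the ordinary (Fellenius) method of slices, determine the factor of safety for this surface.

FS = 3.48

Ordinary method of slices: FS = Σ[c'·Δl_i + (W_i cosα_i)·tanφ'] / Σ W_i sinα_i, with Δl_i = b_i / cosα_i.
Slice 1: Δl = 2.4/cos(-7.3°) = 2.420 m; N'_1 = 36·cos(-7.3°) = 35.7; c'Δl = 11.86; W sinα = -4.6
Slice 2: Δl = 3.2/cos4.2° = 3.209 m; N'_2 = 135·cos4.2° = 134.6; c'Δl = 15.72; W sinα = 9.9
Slice 3: Δl = 2.4/cos15.9° = 2.495 m; N'_3 = 137·cos15.9° = 131.8; c'Δl = 12.23; W sinα = 37.5
Slice 4: Δl = 1.8/cos25.1° = 1.988 m; N'_4 = 76·cos25.1° = 68.8; c'Δl = 9.74; W sinα = 32.2
Slice 5: Δl = 2.5/cos35.3° = 3.063 m; N'_5 = 47·cos35.3° = 38.4; c'Δl = 15.01; W sinα = 27.2
Σc'Δl = 64.6 kN/m; ΣN' = 409.3 kN/m; ΣW sinα = 102.2 kN/m
Resisting = 64.6 + 409.3·tan35.4° = 64.6 + 290.9 = 355.4 kN/m
FS = 355.4 / 102.2 = 3.476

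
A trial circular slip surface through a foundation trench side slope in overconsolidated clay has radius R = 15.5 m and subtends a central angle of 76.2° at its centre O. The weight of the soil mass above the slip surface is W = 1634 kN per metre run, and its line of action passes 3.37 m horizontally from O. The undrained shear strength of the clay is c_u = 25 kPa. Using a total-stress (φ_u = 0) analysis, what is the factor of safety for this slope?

FS = 1.45

Taking moments about the centre O, the resisting moment is provided by the undrained shear strength acting along the arc:
Arc length L_a = R·θ = 15.5·(76.2°·π/180) = 15.5·1.3299 = 20.61 m
M_R = c_u·L_a·R = 25·20.61·15.5 = 7988.0 kN·m/m
M_D = W·d = 1634·3.37 = 5506.6 kN·m/m
FS = M_R / M_D = 7988.0 / 5506.6 = 1.451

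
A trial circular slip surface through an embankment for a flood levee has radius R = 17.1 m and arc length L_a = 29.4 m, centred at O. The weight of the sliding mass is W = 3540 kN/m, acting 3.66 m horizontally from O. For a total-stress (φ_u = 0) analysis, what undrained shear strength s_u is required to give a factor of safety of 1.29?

s_u = 33.2 kPa

FS = s_u·L_a·R / (W·d), so s_u = FS·W·d / (L_a·R).
s_u = 1.29·3540·3.66 / (29.40·17.1) = 16713.8 / 502.74 = 33.25 kPa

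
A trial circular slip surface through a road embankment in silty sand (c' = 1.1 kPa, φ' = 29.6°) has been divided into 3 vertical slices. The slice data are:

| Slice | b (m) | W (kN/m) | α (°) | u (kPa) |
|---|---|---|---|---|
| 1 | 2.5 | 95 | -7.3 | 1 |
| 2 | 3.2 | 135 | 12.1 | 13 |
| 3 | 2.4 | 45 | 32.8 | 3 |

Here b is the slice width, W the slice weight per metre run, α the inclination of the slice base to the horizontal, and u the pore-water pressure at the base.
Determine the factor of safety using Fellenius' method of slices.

FS = 3.18

Ordinary method of slices: FS = Σ[c'·Δl_i + (W_i cosα_i − u_i·Δl_i)·tanφ'] / Σ W_i sinα_i, with Δl_i = b_i / cosα_i.
Slice 1: Δl = 2.5/cos(-7.3°) = 2.520 m; N'_1 = 95·cos(-7.3°) − 1·2.520 = 91.7; c'Δl = 2.77; W sinα = -12.1
Slice 2: Δl = 3.2/cos12.1° = 3.273 m; N'_2 = 135·cos12.1° − 13·3.273 = 89.5; c'Δl = 3.60; W sinα = 28.3
Slice 3: Δl = 2.4/cos32.8° = 2.855 m; N'_3 = 45·cos32.8° − 3·2.855 = 29.3; c'Δl = 3.14; W sinα = 24.4
Σc'Δl = 9.5 kN/m; ΣN' = 210.4 kN/m; ΣW sinα = 40.6 kN/m
Resisting = 9.5 + 210.4·tan29.6° = 9.5 + 119.5 = 129.1 kN/m
FS = 129.1 / 40.6 = 3.178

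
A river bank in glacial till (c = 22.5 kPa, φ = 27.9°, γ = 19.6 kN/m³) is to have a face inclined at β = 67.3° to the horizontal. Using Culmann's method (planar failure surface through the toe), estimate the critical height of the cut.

Culmann's analysis gives the critical failure plane at α_cr = (β + φ)/2 = (67.3 + 27.9)/2 = 47.6°, and the critical height
H_c = (4c/γ) · sinβ cosφ / [1 − cos(β − φ)]
    = (4·22.5/19.6) · sin67.3°·cos27.9° / [1 − cos(39.4°)]
    = 4.592 · 0.9225·0.8838 / [1 − 0.7727]
    = 4.592 · 0.8153 / 0.2273
    = 16.47 m

H_c = 16.47 m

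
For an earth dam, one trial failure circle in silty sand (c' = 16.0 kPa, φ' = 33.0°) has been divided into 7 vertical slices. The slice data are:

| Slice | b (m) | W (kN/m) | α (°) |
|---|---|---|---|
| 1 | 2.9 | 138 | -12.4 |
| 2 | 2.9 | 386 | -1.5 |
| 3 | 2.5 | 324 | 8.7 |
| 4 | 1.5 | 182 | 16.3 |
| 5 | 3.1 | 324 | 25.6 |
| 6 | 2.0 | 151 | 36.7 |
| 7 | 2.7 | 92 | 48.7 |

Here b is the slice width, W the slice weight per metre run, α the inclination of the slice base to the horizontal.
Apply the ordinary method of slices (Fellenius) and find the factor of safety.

Ordinary method of slices: FS = Σ[c'·Δl_i + (W_i cosα_i)·tanφ'] / Σ W_i sinα_i, with Δl_i = b_i / cosα_i.
Slice 1: Δl = 2.9/cos(-12.4°) = 2.969 m; N'_1 = 138·cos(-12.4°) = 134.8; c'Δl = 47.51; W sinα = -29.6
Slice 2: Δl = 2.9/cos(-1.5°) = 2.901 m; N'_2 = 386·cos(-1.5°) = 385.9; c'Δl = 46.42; W sinα = -10.1
Slice 3: Δl = 2.5/cos8.7° = 2.529 m; N'_3 = 324·cos8.7° = 320.3; c'Δl = 40.47; W sinα = 49.0
Slice 4: Δl = 1.5/cos16.3° = 1.563 m; N'_4 = 182·cos16.3° = 174.7; c'Δl = 25.01; W sinα = 51.1
Slice 5: Δl = 3.1/cos25.6° = 3.437 m; N'_5 = 324·cos25.6° = 292.2; c'Δl = 55.00; W sinα = 140.0
Slice 6: Δl = 2.0/cos36.7° = 2.494 m; N'_6 = 151·cos36.7° = 121.1; c'Δl = 39.91; W sinα = 90.2
Slice 7: Δl = 2.7/cos48.7° = 4.091 m; N'_7 = 92·cos48.7° = 60.7; c'Δl = 65.45; W sinα = 69.1
Σc'Δl = 319.8 kN/m; ΣN' = 1489.6 kN/m; ΣW sinα = 359.7 kN/m
Resisting = 319.8 + 1489.6·tan33.0° = 319.8 + 967.3 = 1287.1 kN/m
FS = 1287.1 / 359.7 = 3.578

FS = 3.58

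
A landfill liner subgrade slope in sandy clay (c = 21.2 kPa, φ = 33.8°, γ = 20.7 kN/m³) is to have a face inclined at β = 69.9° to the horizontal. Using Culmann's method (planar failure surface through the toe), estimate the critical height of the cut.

H_c = 16.65 m

Culmann's analysis gives the critical failure plane at α_cr = (β + φ)/2 = (69.9 + 33.8)/2 = 51.9°, and the critical height
H_c = (4c/γ) · sinβ cosφ / [1 − cos(β − φ)]
    = (4·21.2/20.7) · sin69.9°·cos33.8° / [1 − cos(36.1°)]
    = 4.097 · 0.9391·0.8310 / [1 − 0.8080]
    = 4.097 · 0.7804 / 0.1920
    = 16.65 m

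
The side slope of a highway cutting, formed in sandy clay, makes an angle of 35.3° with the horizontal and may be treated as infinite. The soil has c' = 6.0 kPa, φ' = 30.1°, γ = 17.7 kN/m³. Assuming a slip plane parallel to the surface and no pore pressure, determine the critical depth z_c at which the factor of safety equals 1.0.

Setting FS = 1.00 in FS = [c' + γz cos²β tanφ'] / [γz sinβ cosβ] and solving for z:
z = c' / [γ cosβ (FS·sinβ − cosβ·tanφ')]
  = 6.0 / [17.7·cos35.3°·(1.00·sin35.3° − cos35.3°·tan30.1°)]
  = 6.0 / [17.7·0.8161·(1.00·0.5779 − 0.8161·0.5797)]
  = 6.0 / 1.5133 = 3.965 m

z_c = 3.96 m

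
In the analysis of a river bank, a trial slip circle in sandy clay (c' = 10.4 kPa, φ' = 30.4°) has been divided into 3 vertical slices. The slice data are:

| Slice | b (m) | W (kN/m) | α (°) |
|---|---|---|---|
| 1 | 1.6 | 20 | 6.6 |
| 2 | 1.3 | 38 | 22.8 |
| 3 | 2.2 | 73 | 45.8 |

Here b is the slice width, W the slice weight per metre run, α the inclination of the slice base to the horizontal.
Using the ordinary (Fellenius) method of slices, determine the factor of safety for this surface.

FS = 1.82

Ordinary method of slices: FS = Σ[c'·Δl_i + (W_i cosα_i)·tanφ'] / Σ W_i sinα_i, with Δl_i = b_i / cosα_i.
Slice 1: Δl = 1.6/cos6.6° = 1.611 m; N'_1 = 20·cos6.6° = 19.9; c'Δl = 16.75; W sinα = 2.3
Slice 2: Δl = 1.3/cos22.8° = 1.410 m; N'_2 = 38·cos22.8° = 35.0; c'Δl = 14.67; W sinα = 14.7
Slice 3: Δl = 2.2/cos45.8° = 3.156 m; N'_3 = 73·cos45.8° = 50.9; c'Δl = 32.82; W sinα = 52.3
Σc'Δl = 64.2 kN/m; ΣN' = 105.8 kN/m; ΣW sinα = 69.4 kN/m
Resisting = 64.2 + 105.8·tan30.4° = 64.2 + 62.1 = 126.3 kN/m
FS = 126.3 / 69.4 = 1.821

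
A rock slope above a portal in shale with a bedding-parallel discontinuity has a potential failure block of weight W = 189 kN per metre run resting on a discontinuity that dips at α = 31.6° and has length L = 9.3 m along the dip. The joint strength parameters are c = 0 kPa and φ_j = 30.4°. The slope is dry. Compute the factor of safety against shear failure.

FS = 0.95

Resolving the block weight along and normal to the plane and applying the Mohr–Coulomb strength on the joint:
N' = W cosα = 189·cos31.6° = 161.0 kN/m
Driving force T = W sinα = 189·sin31.6° = 99.0 kN/m
Resisting force R = c·L + N'·tanφ_j = 0·9.3 + 161.0·tan30.4° = 0.0 + 94.4 = 94.4 kN/m
FS = R / T = 94.4 / 99.0 = 0.954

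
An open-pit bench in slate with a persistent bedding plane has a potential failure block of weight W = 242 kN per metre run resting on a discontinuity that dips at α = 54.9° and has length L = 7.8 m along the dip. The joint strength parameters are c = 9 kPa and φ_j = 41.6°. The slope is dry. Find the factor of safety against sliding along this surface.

FS = 0.98

Resolving the block weight along and normal to the plane and applying the Mohr–Coulomb strength on the joint:
N' = W cosα = 242·cos54.9° = 139.2 kN/m
Driving force T = W sinα = 242·sin54.9° = 198.0 kN/m
Resisting force R = c·L + N'·tanφ_j = 9·7.8 + 139.2·tan41.6° = 70.2 + 123.5 = 193.7 kN/m
FS = R / T = 193.7 / 198.0 = 0.979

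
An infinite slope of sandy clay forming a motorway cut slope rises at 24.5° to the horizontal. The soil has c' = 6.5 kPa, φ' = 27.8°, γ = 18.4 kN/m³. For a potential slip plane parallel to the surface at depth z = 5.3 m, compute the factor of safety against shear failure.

FS = 1.33

For an infinite slope with a slip plane parallel to the surface (no pore pressure): FS = [c' + γz cos²β tanφ'] / [γz sinβ cosβ].
γz = 18.4·5.3 = 97.52 kN/m²
Numerator = 6.5 + 97.52·cos²24.5°·tan27.8° = 6.5 + 97.52·0.8280·0.5272 = 49.074 kPa
Denominator = 97.52·sin24.5°·cos24.5° = 97.52·0.4147·0.9100 = 36.800 kPa
FS = 49.074 / 36.800 = 1.334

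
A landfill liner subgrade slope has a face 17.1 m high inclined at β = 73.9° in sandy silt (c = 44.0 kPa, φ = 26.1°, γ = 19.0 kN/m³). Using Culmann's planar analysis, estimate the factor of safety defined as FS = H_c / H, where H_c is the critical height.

H_c = (4c/γ) · sinβ cosφ / [1 − cos(β − φ)]
    = (4·44.0/19.0) · sin73.9°·cos26.1° / [1 − cos47.8°]
    = 9.263 · 0.8628 / 0.3283 = 24.35 m
FS = H_c / H = 24.35 / 17.1 = 1.424

FS = 1.42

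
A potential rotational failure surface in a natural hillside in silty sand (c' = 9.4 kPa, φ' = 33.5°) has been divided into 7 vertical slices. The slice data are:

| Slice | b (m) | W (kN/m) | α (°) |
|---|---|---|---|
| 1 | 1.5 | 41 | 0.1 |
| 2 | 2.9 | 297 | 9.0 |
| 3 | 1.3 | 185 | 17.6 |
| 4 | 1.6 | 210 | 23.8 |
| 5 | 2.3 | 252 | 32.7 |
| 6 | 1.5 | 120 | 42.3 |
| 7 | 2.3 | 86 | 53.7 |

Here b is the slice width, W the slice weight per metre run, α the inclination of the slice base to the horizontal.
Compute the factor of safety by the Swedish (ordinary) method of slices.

FS = 1.80

Ordinary method of slices: FS = Σ[c'·Δl_i + (W_i cosα_i)·tanφ'] / Σ W_i sinα_i, with Δl_i = b_i / cosα_i.
Slice 1: Δl = 1.5/cos0.1° = 1.500 m; N'_1 = 41·cos0.1° = 41.0; c'Δl = 14.10; W sinα = 0.1
Slice 2: Δl = 2.9/cos9.0° = 2.936 m; N'_2 = 297·cos9.0° = 293.3; c'Δl = 27.60; W sinα = 46.5
Slice 3: Δl = 1.3/cos17.6° = 1.364 m; N'_3 = 185·cos17.6° = 176.3; c'Δl = 12.82; W sinα = 55.9
Slice 4: Δl = 1.6/cos23.8° = 1.749 m; N'_4 = 210·cos23.8° = 192.1; c'Δl = 16.44; W sinα = 84.7
Slice 5: Δl = 2.3/cos32.7° = 2.733 m; N'_5 = 252·cos32.7° = 212.1; c'Δl = 25.69; W sinα = 136.1
Slice 6: Δl = 1.5/cos42.3° = 2.028 m; N'_6 = 120·cos42.3° = 88.8; c'Δl = 19.06; W sinα = 80.8
Slice 7: Δl = 2.3/cos53.7° = 3.885 m; N'_7 = 86·cos53.7° = 50.9; c'Δl = 36.52; W sinα = 69.3
Σc'Δl = 152.2 kN/m; ΣN' = 1054.6 kN/m; ΣW sinα = 473.4 kN/m
Resisting = 152.2 + 1054.6·tan33.5° = 152.2 + 698.0 = 850.2 kN/m
FS = 850.2 / 473.4 = 1.796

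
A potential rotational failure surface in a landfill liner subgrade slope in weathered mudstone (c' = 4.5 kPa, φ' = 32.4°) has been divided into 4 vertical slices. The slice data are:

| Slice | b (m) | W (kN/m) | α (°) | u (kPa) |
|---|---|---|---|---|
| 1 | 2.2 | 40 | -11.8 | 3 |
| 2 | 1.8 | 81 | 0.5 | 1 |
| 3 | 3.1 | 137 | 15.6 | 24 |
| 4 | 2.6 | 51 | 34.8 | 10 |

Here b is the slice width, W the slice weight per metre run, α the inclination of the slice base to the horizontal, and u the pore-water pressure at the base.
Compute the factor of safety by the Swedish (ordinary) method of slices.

FS = 2.72

Ordinary method of slices: FS = Σ[c'·Δl_i + (W_i cosα_i − u_i·Δl_i)·tanφ'] / Σ W_i sinα_i, with Δl_i = b_i / cosα_i.
Slice 1: Δl = 2.2/cos(-11.8°) = 2.247 m; N'_1 = 40·cos(-11.8°) − 3·2.247 = 32.4; c'Δl = 10.11; W sinα = -8.2
Slice 2: Δl = 1.8/cos0.5° = 1.800 m; N'_2 = 81·cos0.5° − 1·1.800 = 79.2; c'Δl = 8.10; W sinα = 0.7
Slice 3: Δl = 3.1/cos15.6° = 3.219 m; N'_3 = 137·cos15.6° − 24·3.219 = 54.7; c'Δl = 14.48; W sinα = 36.8
Slice 4: Δl = 2.6/cos34.8° = 3.166 m; N'_4 = 51·cos34.8° − 10·3.166 = 10.2; c'Δl = 14.25; W sinα = 29.1
Σc'Δl = 46.9 kN/m; ΣN' = 176.5 kN/m; ΣW sinα = 58.5 kN/m
Resisting = 46.9 + 176.5·tan32.4° = 46.9 + 112.0 = 159.0 kN/m
FS = 159.0 / 58.5 = 2.719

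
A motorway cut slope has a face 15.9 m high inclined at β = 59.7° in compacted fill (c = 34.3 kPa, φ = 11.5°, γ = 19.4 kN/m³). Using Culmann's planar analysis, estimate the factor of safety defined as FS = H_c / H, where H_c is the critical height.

FS = 1.13

H_c = (4c/γ) · sinβ cosφ / [1 − cos(β − φ)]
    = (4·34.3/19.4) · sin59.7°·cos11.5° / [1 − cos48.2°]
    = 7.072 · 0.8461 / 0.3335 = 17.94 m
FS = H_c / H = 17.94 / 15.9 = 1.129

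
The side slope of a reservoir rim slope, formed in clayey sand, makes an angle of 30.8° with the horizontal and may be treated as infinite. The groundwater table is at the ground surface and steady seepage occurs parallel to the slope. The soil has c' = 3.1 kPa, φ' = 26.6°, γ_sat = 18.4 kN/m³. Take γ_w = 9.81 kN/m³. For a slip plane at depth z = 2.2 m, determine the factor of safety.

With seepage parallel to the slope and the water table at the surface, the effective normal stress on the slip plane uses the buoyant unit weight γ' = γ_sat − γ_w while the driving shear stress uses γ_sat:
FS = [c' + γ' z cos²β tanφ'] / [γ_sat z sinβ cosβ]
γ' = 18.4 − 9.81 = 8.59 kN/m³
Numerator = 3.1 + 8.59·2.2·cos²30.8°·tan26.6° = 3.1 + 8.59·2.2·0.7378·0.5008 = 10.082 kPa
Denominator = 18.4·2.2·sin30.8°·cos30.8° = 18.4·2.2·0.5120·0.8590 = 17.804 kPa
FS = 10.082 / 17.804 = 0.566

FS = 0.57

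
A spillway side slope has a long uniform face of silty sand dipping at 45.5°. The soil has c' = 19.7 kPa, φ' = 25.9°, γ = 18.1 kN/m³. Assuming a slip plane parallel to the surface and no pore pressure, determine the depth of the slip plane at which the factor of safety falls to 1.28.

z = 2.71 m

Setting FS = 1.28 in FS = [c' + γz cos²β tanφ'] / [γz sinβ cosβ] and solving for z:
z = c' / [γ cosβ (FS·sinβ − cosβ·tanφ')]
  = 19.7 / [18.1·cos45.5°·(1.28·sin45.5° − cos45.5°·tan25.9°)]
  = 19.7 / [18.1·0.7009·(1.28·0.7133 − 0.7009·0.4856)]
  = 19.7 / 7.2645 = 2.712 m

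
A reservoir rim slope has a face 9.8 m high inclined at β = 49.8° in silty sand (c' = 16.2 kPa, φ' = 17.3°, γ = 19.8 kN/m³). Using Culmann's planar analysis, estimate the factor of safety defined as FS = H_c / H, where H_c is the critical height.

H_c = (4c'/γ) · sinβ cosφ' / [1 − cos(β − φ')]
    = (4·16.2/19.8) · sin49.8°·cos17.3° / [1 − cos32.5°]
    = 3.273 · 0.7292 / 0.1566 = 15.24 m
FS = H_c / H = 15.24 / 9.8 = 1.555

FS = 1.56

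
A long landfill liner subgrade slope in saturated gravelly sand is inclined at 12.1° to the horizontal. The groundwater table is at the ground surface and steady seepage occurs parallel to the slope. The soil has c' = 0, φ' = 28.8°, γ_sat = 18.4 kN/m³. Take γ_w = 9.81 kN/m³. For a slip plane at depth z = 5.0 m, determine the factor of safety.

FS = 1.20

With seepage parallel to the slope and the water table at the surface, the effective normal stress on the slip plane uses the buoyant unit weight γ' = γ_sat − γ_w while the driving shear stress uses γ_sat:
FS = [c' + γ' z cos²β tanφ'] / [γ_sat z sinβ cosβ]
(For c' = 0 this reduces to FS = (γ'/γ_sat)·tanφ'/tanβ.)
γ' = 18.4 − 9.81 = 8.59 kN/m³
Numerator = 0.0 + 8.59·5.0·cos²12.1°·tan28.8° = 0.0 + 8.59·5.0·0.9561·0.5498 = 22.574 kPa
Denominator = 18.4·5.0·sin12.1°·cos12.1° = 18.4·5.0·0.2096·0.9778 = 18.856 kPa
FS = 22.574 / 18.856 = 1.197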